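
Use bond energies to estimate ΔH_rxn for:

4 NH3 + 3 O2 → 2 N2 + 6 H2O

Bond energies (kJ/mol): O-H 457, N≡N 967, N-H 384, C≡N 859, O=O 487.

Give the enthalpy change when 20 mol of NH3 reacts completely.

ΔH = −6745 kJ

Bonds broken (reactants):
  N-H: 12 × 384 = 4608
  O=O: 3 × 487 = 1461
  Σ(broken) = 6069 kJ
Bonds formed (products):
  N≡N: 2 × 967 = 1934
  O-H: 12 × 457 = 5484
  Σ(formed) = 7418 kJ
ΔH = Σ(broken) − Σ(formed) = 6069 − 7418 = −1349 kJ
For 5× the reaction as written: 5 × (−1349) = −6745 kJ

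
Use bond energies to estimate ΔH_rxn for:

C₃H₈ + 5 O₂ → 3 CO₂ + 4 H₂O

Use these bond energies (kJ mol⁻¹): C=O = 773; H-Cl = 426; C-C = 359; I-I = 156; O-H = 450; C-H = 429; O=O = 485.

ΔH ≈ −1663 kJ

Bonds broken (reactants):
  C-C: 2 × 359 = 718
  C-H: 8 × 429 = 3432
  O=O: 5 × 485 = 2425
  Σ(broken) = 6575 kJ
Bonds formed (products):
  C=O: 6 × 773 = 4638
  O-H: 8 × 450 = 3600
  Σ(formed) = 8238 kJ
ΔH = Σ(broken) − Σ(formed) = 6575 − 8238 = −1663 kJ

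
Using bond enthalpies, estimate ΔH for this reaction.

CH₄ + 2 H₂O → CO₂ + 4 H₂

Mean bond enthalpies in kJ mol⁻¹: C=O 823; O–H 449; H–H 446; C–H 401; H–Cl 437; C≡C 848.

Bonds broken (reactants):
  C–H: 4 × 401 = 1604
  O–H: 4 × 449 = 1796
  Σ(broken) = 3400 kJ
Bonds formed (products):
  C=O: 2 × 823 = 1646
  H–H: 4 × 446 = 1784
  Σ(formed) = 3430 kJ
ΔH = Σ(broken) − Σ(formed) = 3400 − 3430 = −30 kJ

ΔH ≈ −30 kJ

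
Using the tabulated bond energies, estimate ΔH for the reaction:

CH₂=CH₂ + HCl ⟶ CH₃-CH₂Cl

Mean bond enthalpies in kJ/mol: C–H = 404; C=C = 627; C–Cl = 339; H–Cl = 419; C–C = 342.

Bonds broken (reactants):
  C–H: 4 × 404 = 1616
  C=C: 1 × 627 = 627
  H–Cl: 1 × 419 = 419
  Σ(broken) = 2662 kJ
Bonds formed (products):
  C–C: 1 × 342 = 342
  C–Cl: 1 × 339 = 339
  C–H: 5 × 404 = 2020
  Σ(formed) = 2701 kJ
ΔH = Σ(broken) − Σ(formed) = 2662 − 2701 = −39 kJ

ΔH ≈ −39 kJ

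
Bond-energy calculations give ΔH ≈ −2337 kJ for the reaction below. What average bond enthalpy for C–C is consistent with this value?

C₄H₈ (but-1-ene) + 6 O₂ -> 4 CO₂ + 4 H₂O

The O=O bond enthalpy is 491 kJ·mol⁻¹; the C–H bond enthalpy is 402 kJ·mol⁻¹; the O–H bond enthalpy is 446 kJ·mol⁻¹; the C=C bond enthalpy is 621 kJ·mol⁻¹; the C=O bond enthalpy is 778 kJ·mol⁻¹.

D(C–C) ≈ 336 kJ/mol

Let D be the C–C bond energy.
Σ(broken) = 2×D + 8×402 + 1×621 + 6×491 = 6783 + 2D
Σ(formed) = 8×778 + 8×446 = 9792
ΔH = Σ(broken) − Σ(formed) = (6783 + 2D) − (9792) = −3009 + 2D
Setting this equal to −2337 kJ gives 2D = 672, so D = 336 kJ/mol.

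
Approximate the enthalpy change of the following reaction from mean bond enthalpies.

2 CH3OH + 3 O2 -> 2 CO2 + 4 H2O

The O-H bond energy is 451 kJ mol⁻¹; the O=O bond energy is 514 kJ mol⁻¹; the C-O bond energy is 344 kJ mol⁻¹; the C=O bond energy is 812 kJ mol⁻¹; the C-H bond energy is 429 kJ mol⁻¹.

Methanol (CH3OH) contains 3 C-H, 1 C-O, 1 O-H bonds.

Bonds broken (reactants):
  C-H: 6 × 429 = 2574
  C-O: 2 × 344 = 688
  O-H: 2 × 451 = 902
  O=O: 3 × 514 = 1542
  Σ(broken) = 5706 kJ
Bonds formed (products):
  C=O: 4 × 812 = 3248
  O-H: 8 × 451 = 3608
  Σ(formed) = 6856 kJ
ΔH = Σ(broken) − Σ(formed) = 5706 − 6856 = −1150 kJ

ΔH ≈ −1150 kJ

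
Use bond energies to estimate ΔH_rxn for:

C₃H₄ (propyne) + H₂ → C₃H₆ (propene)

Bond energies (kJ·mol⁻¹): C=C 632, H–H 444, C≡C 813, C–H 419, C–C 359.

Bonds broken (reactants):
  C≡C: 1 × 813 = 813
  C–C: 1 × 359 = 359
  C–H: 4 × 419 = 1676
  H–H: 1 × 444 = 444
  Σ(broken) = 3292 kJ
Bonds formed (products):
  C–C: 1 × 359 = 359
  C–H: 6 × 419 = 2514
  C=C: 1 × 632 = 632
  Σ(formed) = 3505 kJ
ΔH = Σ(broken) − Σ(formed) = 3292 − 3505 = −213 kJ

ΔH ≈ −213 kJ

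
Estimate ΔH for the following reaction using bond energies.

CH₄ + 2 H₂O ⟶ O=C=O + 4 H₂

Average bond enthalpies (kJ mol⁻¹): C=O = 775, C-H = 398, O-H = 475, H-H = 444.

ΔH ≈ +166 kJ

Bonds broken (reactants):
  C-H: 4 × 398 = 1592
  O-H: 4 × 475 = 1900
  Σ(broken) = 3492 kJ
Bonds formed (products):
  C=O: 2 × 775 = 1550
  H-H: 4 × 444 = 1776
  Σ(formed) = 3326 kJ
ΔH = Σ(broken) − Σ(formed) = 3492 − 3326 = +166 kJ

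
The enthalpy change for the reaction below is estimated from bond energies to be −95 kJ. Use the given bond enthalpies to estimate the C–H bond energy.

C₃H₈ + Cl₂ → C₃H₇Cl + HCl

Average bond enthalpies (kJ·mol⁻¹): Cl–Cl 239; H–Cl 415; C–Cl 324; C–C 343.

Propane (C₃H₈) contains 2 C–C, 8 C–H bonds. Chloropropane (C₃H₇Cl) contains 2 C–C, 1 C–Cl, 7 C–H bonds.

Let D be the C–H bond energy.
Σ(broken) = 2×343 + 8×D + 1×239 = 925 + 8D
Σ(formed) = 2×343 + 1×324 + 7×D + 1×415 = 1425 + 7D
ΔH = Σ(broken) − Σ(formed) = (925 + 8D) − (1425 + 7D) = −500 + D
Setting this equal to −95 kJ gives D = 405 kJ/mol.

D(C–H) ≈ 405 kJ/mol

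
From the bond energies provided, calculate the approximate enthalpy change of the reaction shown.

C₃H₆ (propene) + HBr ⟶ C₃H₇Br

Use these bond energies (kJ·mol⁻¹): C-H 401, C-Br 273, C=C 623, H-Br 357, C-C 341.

ΔH ≈ −35 kJ

Bonds broken (reactants):
  C-C: 1 × 341 = 341
  C-H: 6 × 401 = 2406
  C=C: 1 × 623 = 623
  H-Br: 1 × 357 = 357
  Σ(broken) = 3727 kJ
Bonds formed (products):
  C-Br: 1 × 273 = 273
  C-C: 2 × 341 = 682
  C-H: 7 × 401 = 2807
  Σ(formed) = 3762 kJ
ΔH = Σ(broken) − Σ(formed) = 3727 − 3762 = −35 kJ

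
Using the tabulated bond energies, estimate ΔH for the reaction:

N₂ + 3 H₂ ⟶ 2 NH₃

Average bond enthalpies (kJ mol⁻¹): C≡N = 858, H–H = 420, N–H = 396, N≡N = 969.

ΔH ≈ −147 kJ

Bonds broken (reactants):
  H–H: 3 × 420 = 1260
  N≡N: 1 × 969 = 969
  Σ(broken) = 2229 kJ
Bonds formed (products):
  N–H: 6 × 396 = 2376
  Σ(formed) = 2376 kJ
ΔH = Σ(broken) − Σ(formed) = 2229 − 2376 = −147 kJ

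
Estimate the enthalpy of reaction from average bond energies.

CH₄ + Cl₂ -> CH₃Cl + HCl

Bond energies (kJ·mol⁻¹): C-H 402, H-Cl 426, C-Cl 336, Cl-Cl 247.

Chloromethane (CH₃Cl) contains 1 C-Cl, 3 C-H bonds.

ΔH ≈ −113 kJ

Bonds broken (reactants):
  C-H: 4 × 402 = 1608
  Cl-Cl: 1 × 247 = 247
  Σ(broken) = 1855 kJ
Bonds formed (products):
  C-Cl: 1 × 336 = 336
  C-H: 3 × 402 = 1206
  H-Cl: 1 × 426 = 426
  Σ(formed) = 1968 kJ
ΔH = Σ(broken) − Σ(formed) = 1855 − 1968 = −113 kJ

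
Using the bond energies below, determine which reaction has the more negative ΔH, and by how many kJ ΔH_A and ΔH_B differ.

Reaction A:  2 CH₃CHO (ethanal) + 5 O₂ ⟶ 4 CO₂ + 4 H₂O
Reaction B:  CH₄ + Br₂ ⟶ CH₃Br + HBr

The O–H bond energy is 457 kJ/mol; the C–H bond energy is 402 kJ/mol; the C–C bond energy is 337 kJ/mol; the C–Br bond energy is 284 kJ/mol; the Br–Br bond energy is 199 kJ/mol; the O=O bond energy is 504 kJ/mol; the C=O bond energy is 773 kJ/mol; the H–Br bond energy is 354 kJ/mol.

Reaction A:
  Bonds broken (reactants):
    C–C: 2 × 337 = 674
    C–H: 8 × 402 = 3216
    C=O: 2 × 773 = 1546
    O=O: 5 × 504 = 2520
    Σ(broken) = 7956 kJ
  Bonds formed (products):
    C=O: 8 × 773 = 6184
    O–H: 8 × 457 = 3656
    Σ(formed) = 9840 kJ
  ΔH_A = 7956 − 9840 = −1884 kJ
Reaction B:
  Bonds broken (reactants):
    Br–Br: 1 × 199 = 199
    C–H: 4 × 402 = 1608
    Σ(broken) = 1807 kJ
  Bonds formed (products):
    C–Br: 1 × 284 = 284
    C–H: 3 × 402 = 1206
    H–Br: 1 × 354 = 354
    Σ(formed) = 1844 kJ
  ΔH_B = 1807 − 1844 = −37 kJ
ΔH_A − ΔH_B = −1847 kJ, so reaction A has the more negative ΔH; |ΔH_A − ΔH_B| = 1847 kJ.

Reaction A, by 1847 kJ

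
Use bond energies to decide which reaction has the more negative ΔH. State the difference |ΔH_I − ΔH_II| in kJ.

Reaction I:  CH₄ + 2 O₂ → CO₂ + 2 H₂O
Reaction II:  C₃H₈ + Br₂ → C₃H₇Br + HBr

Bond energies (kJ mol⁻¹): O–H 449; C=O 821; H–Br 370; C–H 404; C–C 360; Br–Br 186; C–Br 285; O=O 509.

Reaction I:
  Bonds broken (reactants):
    C–H: 4 × 404 = 1616
    O=O: 2 × 509 = 1018
    Σ(broken) = 2634 kJ
  Bonds formed (products):
    C=O: 2 × 821 = 1642
    O–H: 4 × 449 = 1796
    Σ(formed) = 3438 kJ
  ΔH_I = 2634 − 3438 = −804 kJ
Reaction II:
  Bonds broken (reactants):
    Br–Br: 1 × 186 = 186
    C–C: 2 × 360 = 720
    C–H: 8 × 404 = 3232
    Σ(broken) = 4138 kJ
  Bonds formed (products):
    C–Br: 1 × 285 = 285
    C–C: 2 × 360 = 720
    C–H: 7 × 404 = 2828
    H–Br: 1 × 370 = 370
    Σ(formed) = 4203 kJ
  ΔH_II = 4138 − 4203 = −65 kJ
ΔH_I − ΔH_II = −739 kJ, so reaction I has the more negative ΔH; |ΔH_I − ΔH_II| = 739 kJ.

Reaction I, by 739 kJ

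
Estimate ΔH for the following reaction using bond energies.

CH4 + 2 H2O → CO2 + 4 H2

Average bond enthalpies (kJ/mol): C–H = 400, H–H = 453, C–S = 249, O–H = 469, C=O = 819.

Bonds broken (reactants):
  C–H: 4 × 400 = 1600
  O–H: 4 × 469 = 1876
  Σ(broken) = 3476 kJ
Bonds formed (products):
  C=O: 2 × 819 = 1638
  H–H: 4 × 453 = 1812
  Σ(formed) = 3450 kJ
ΔH = Σ(broken) − Σ(formed) = 3476 − 3450 = +26 kJ

ΔH ≈ +26 kJ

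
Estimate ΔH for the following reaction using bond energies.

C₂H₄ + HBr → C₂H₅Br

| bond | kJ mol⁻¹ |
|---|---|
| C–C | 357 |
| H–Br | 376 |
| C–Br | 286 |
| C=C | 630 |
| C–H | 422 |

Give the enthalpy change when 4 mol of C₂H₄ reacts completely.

ΔH = −236 kJ

Bonds broken (reactants):
  C–H: 4 × 422 = 1688
  C=C: 1 × 630 = 630
  H–Br: 1 × 376 = 376
  Σ(broken) = 2694 kJ
Bonds formed (products):
  C–Br: 1 × 286 = 286
  C–C: 1 × 357 = 357
  C–H: 5 × 422 = 2110
  Σ(formed) = 2753 kJ
ΔH = Σ(broken) − Σ(formed) = 2694 − 2753 = −59 kJ
For 4× the reaction as written: 4 × (−59) = −236 kJ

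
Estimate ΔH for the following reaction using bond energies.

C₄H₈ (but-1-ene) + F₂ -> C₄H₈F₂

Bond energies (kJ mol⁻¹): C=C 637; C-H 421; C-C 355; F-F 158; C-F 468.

Bonds broken (reactants):
  C-C: 2 × 355 = 710
  C-H: 8 × 421 = 3368
  C=C: 1 × 637 = 637
  F-F: 1 × 158 = 158
  Σ(broken) = 4873 kJ
Bonds formed (products):
  C-C: 3 × 355 = 1065
  C-F: 2 × 468 = 936
  C-H: 8 × 421 = 3368
  Σ(formed) = 5369 kJ
ΔH = Σ(broken) − Σ(formed) = 4873 − 5369 = −496 kJ

ΔH ≈ −496 kJ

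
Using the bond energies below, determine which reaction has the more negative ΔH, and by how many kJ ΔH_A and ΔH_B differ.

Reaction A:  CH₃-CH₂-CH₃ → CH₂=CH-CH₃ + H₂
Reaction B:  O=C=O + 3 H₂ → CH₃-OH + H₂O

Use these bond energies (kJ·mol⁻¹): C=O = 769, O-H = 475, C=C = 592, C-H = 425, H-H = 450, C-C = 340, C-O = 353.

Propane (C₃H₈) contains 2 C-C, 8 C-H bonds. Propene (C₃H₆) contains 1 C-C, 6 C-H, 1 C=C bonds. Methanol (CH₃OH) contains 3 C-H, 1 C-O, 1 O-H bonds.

Reaction A:
  Bonds broken (reactants):
    C-C: 2 × 340 = 680
    C-H: 8 × 425 = 3400
    Σ(broken) = 4080 kJ
  Bonds formed (products):
    C-C: 1 × 340 = 340
    C-H: 6 × 425 = 2550
    C=C: 1 × 592 = 592
    H-H: 1 × 450 = 450
    Σ(formed) = 3932 kJ
  ΔH_A = 4080 − 3932 = +148 kJ
Reaction B:
  Bonds broken (reactants):
    C=O: 2 × 769 = 1538
    H-H: 3 × 450 = 1350
    Σ(broken) = 2888 kJ
  Bonds formed (products):
    C-H: 3 × 425 = 1275
    C-O: 1 × 353 = 353
    O-H: 3 × 475 = 1425
    Σ(formed) = 3053 kJ
  ΔH_B = 2888 − 3053 = −165 kJ
ΔH_A − ΔH_B = +313 kJ, so reaction B has the more negative ΔH; |ΔH_A − ΔH_B| = 313 kJ.

Reaction B, by 313 kJ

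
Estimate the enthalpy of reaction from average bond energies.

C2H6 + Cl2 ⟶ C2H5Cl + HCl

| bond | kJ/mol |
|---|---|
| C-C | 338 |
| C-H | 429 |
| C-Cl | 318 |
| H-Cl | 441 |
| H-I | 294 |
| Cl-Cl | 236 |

Bonds broken (reactants):
  C-C: 1 × 338 = 338
  C-H: 6 × 429 = 2574
  Cl-Cl: 1 × 236 = 236
  Σ(broken) = 3148 kJ
Bonds formed (products):
  C-C: 1 × 338 = 338
  C-Cl: 1 × 318 = 318
  C-H: 5 × 429 = 2145
  H-Cl: 1 × 441 = 441
  Σ(formed) = 3242 kJ
ΔH = Σ(broken) − Σ(formed) = 3148 − 3242 = −94 kJ

ΔH ≈ −94 kJ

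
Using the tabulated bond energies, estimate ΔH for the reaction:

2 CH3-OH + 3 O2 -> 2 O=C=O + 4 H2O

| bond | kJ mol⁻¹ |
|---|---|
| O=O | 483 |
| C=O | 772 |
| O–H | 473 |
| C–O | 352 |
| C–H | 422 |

ΔH ≈ −1241 kJ

Bonds broken (reactants):
  C–H: 6 × 422 = 2532
  C–O: 2 × 352 = 704
  O–H: 2 × 473 = 946
  O=O: 3 × 483 = 1449
  Σ(broken) = 5631 kJ
Bonds formed (products):
  C=O: 4 × 772 = 3088
  O–H: 8 × 473 = 3784
  Σ(formed) = 6872 kJ
ΔH = Σ(broken) − Σ(formed) = 5631 − 6872 = −1241 kJ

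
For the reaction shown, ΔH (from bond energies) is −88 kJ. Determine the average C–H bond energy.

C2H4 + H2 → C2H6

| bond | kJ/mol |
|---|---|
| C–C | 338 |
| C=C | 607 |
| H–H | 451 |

Let D be the C–H bond energy.
Σ(broken) = 4×D + 1×607 + 1×451 = 1058 + 4D
Σ(formed) = 1×338 + 6×D = 338 + 6D
ΔH = Σ(broken) − Σ(formed) = (1058 + 4D) − (338 + 6D) = +720 − 2D
Setting this equal to −88 kJ gives 2D = 808, so D = 404 kJ/mol.

D(C–H) ≈ 404 kJ/mol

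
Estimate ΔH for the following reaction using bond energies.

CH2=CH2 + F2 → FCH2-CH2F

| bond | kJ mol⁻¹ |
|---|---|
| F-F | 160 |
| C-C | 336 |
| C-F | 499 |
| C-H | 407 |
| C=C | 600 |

Bonds broken (reactants):
  C-H: 4 × 407 = 1628
  C=C: 1 × 600 = 600
  F-F: 1 × 160 = 160
  Σ(broken) = 2388 kJ
Bonds formed (products):
  C-C: 1 × 336 = 336
  C-F: 2 × 499 = 998
  C-H: 4 × 407 = 1628
  Σ(formed) = 2962 kJ
ΔH = Σ(broken) − Σ(formed) = 2388 − 2962 = −574 kJ

ΔH ≈ −574 kJ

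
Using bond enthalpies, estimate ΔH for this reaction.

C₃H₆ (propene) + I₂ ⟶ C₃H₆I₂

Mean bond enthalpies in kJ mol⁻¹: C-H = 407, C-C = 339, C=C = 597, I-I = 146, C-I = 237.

ΔH ≈ −70 kJ

Bonds broken (reactants):
  C-C: 1 × 339 = 339
  C-H: 6 × 407 = 2442
  C=C: 1 × 597 = 597
  I-I: 1 × 146 = 146
  Σ(broken) = 3524 kJ
Bonds formed (products):
  C-C: 2 × 339 = 678
  C-H: 6 × 407 = 2442
  C-I: 2 × 237 = 474
  Σ(formed) = 3594 kJ
ΔH = Σ(broken) − Σ(formed) = 3524 − 3594 = −70 kJ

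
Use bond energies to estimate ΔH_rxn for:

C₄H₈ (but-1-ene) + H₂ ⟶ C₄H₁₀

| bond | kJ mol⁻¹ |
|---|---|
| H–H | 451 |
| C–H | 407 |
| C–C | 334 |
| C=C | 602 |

Bonds broken (reactants):
  C–C: 2 × 334 = 668
  C–H: 8 × 407 = 3256
  C=C: 1 × 602 = 602
  H–H: 1 × 451 = 451
  Σ(broken) = 4977 kJ
Bonds formed (products):
  C–C: 3 × 334 = 1002
  C–H: 10 × 407 = 4070
  Σ(formed) = 5072 kJ
ΔH = Σ(broken) − Σ(formed) = 4977 − 5072 = −95 kJ

ΔH ≈ −95 kJ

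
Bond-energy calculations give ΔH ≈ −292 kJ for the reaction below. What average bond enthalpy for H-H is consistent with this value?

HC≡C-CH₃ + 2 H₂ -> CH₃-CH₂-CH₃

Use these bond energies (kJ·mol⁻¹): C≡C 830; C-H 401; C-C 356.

Let D be the H-H bond energy.
Σ(broken) = 1×830 + 1×356 + 4×401 + 2×D = 2790 + 2D
Σ(formed) = 2×356 + 8×401 = 3920
ΔH = Σ(broken) − Σ(formed) = (2790 + 2D) − (3920) = −1130 + 2D
Setting this equal to −292 kJ gives 2D = 838, so D = 419 kJ/mol.

D(H-H) ≈ 419 kJ/mol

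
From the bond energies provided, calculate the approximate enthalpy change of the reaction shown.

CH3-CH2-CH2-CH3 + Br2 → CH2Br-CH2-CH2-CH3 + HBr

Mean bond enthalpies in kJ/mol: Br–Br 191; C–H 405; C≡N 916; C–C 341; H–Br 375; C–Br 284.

ΔH ≈ −63 kJ

Bonds broken (reactants):
  Br–Br: 1 × 191 = 191
  C–C: 3 × 341 = 1023
  C–H: 10 × 405 = 4050
  Σ(broken) = 5264 kJ
Bonds formed (products):
  C–Br: 1 × 284 = 284
  C–C: 3 × 341 = 1023
  C–H: 9 × 405 = 3645
  H–Br: 1 × 375 = 375
  Σ(formed) = 5327 kJ
ΔH = Σ(broken) − Σ(formed) = 5264 − 5327 = −63 kJ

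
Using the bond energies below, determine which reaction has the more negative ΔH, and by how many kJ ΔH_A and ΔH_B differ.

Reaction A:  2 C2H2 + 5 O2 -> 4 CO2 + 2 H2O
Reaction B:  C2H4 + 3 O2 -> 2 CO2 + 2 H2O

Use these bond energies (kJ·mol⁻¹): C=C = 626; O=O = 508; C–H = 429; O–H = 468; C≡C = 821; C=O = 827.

Reaction A:
  Bonds broken (reactants):
    C≡C: 2 × 821 = 1642
    C–H: 4 × 429 = 1716
    O=O: 5 × 508 = 2540
    Σ(broken) = 5898 kJ
  Bonds formed (products):
    C=O: 8 × 827 = 6616
    O–H: 4 × 468 = 1872
    Σ(formed) = 8488 kJ
  ΔH_A = 5898 − 8488 = −2590 kJ
Reaction B:
  Bonds broken (reactants):
    C–H: 4 × 429 = 1716
    C=C: 1 × 626 = 626
    O=O: 3 × 508 = 1524
    Σ(broken) = 3866 kJ
  Bonds formed (products):
    C=O: 4 × 827 = 3308
    O–H: 4 × 468 = 1872
    Σ(formed) = 5180 kJ
  ΔH_B = 3866 − 5180 = −1314 kJ
ΔH_A − ΔH_B = −1276 kJ, so reaction A has the more negative ΔH; |ΔH_A − ΔH_B| = 1276 kJ.

Reaction A, by 1276 kJ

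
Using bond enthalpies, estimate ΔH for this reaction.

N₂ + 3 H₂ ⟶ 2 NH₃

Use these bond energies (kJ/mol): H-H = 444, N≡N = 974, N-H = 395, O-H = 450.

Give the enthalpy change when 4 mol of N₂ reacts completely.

ΔH = −256 kJ

Bonds broken (reactants):
  H-H: 3 × 444 = 1332
  N≡N: 1 × 974 = 974
  Σ(broken) = 2306 kJ
Bonds formed (products):
  N-H: 6 × 395 = 2370
  Σ(formed) = 2370 kJ
ΔH = Σ(broken) − Σ(formed) = 2306 − 2370 = −64 kJ
For 4× the reaction as written: 4 × (−64) = −256 kJ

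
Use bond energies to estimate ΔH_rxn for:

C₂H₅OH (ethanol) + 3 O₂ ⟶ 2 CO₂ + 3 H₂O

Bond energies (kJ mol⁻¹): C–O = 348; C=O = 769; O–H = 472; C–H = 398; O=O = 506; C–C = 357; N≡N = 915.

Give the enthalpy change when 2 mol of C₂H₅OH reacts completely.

ΔH = −2446 kJ

Bonds broken (reactants):
  C–C: 1 × 357 = 357
  C–H: 5 × 398 = 1990
  C–O: 1 × 348 = 348
  O–H: 1 × 472 = 472
  O=O: 3 × 506 = 1518
  Σ(broken) = 4685 kJ
Bonds formed (products):
  C=O: 4 × 769 = 3076
  O–H: 6 × 472 = 2832
  Σ(formed) = 5908 kJ
ΔH = Σ(broken) − Σ(formed) = 4685 − 5908 = −1223 kJ
For 2× the reaction as written: 2 × (−1223) = −2446 kJ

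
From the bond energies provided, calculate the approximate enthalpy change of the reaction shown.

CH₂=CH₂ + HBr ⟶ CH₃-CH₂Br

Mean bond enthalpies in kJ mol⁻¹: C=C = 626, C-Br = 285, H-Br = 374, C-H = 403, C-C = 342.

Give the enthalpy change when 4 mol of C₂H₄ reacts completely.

Bonds broken (reactants):
  C-H: 4 × 403 = 1612
  C=C: 1 × 626 = 626
  H-Br: 1 × 374 = 374
  Σ(broken) = 2612 kJ
Bonds formed (products):
  C-Br: 1 × 285 = 285
  C-C: 1 × 342 = 342
  C-H: 5 × 403 = 2015
  Σ(formed) = 2642 kJ
ΔH = Σ(broken) − Σ(formed) = 2612 − 2642 = −30 kJ
For 4× the reaction as written: 4 × (−30) = −120 kJ

ΔH = −120 kJ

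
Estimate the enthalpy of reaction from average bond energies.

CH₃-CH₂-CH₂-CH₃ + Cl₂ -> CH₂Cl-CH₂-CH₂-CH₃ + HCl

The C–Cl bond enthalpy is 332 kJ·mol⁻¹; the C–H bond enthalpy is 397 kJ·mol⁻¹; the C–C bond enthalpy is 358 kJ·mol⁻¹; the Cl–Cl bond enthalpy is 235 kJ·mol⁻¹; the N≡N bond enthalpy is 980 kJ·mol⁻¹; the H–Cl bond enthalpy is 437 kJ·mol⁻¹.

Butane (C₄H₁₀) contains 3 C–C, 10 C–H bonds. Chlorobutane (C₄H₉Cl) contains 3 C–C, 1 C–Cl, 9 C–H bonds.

ΔH ≈ −137 kJ

Bonds broken (reactants):
  C–C: 3 × 358 = 1074
  C–H: 10 × 397 = 3970
  Cl–Cl: 1 × 235 = 235
  Σ(broken) = 5279 kJ
Bonds formed (products):
  C–C: 3 × 358 = 1074
  C–Cl: 1 × 332 = 332
  C–H: 9 × 397 = 3573
  H–Cl: 1 × 437 = 437
  Σ(formed) = 5416 kJ
ΔH = Σ(broken) − Σ(formed) = 5279 − 5416 = −137 kJ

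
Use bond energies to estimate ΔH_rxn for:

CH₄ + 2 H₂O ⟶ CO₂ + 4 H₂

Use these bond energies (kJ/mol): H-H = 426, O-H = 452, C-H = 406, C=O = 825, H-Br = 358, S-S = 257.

Bonds broken (reactants):
  C-H: 4 × 406 = 1624
  O-H: 4 × 452 = 1808
  Σ(broken) = 3432 kJ
Bonds formed (products):
  C=O: 2 × 825 = 1650
  H-H: 4 × 426 = 1704
  Σ(formed) = 3354 kJ
ΔH = Σ(broken) − Σ(formed) = 3432 − 3354 = +78 kJ

ΔH ≈ +78 kJ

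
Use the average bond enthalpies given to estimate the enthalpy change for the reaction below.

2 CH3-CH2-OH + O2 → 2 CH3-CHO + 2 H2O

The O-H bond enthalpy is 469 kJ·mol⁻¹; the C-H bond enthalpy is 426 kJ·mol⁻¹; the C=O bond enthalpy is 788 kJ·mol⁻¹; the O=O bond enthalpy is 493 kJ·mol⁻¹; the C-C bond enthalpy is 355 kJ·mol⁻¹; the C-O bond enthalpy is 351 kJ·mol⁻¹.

ΔH ≈ −467 kJ

Bonds broken (reactants):
  C-C: 2 × 355 = 710
  C-H: 10 × 426 = 4260
  C-O: 2 × 351 = 702
  O-H: 2 × 469 = 938
  O=O: 1 × 493 = 493
  Σ(broken) = 7103 kJ
Bonds formed (products):
  C-C: 2 × 355 = 710
  C-H: 8 × 426 = 3408
  C=O: 2 × 788 = 1576
  O-H: 4 × 469 = 1876
  Σ(formed) = 7570 kJ
ΔH = Σ(broken) − Σ(formed) = 7103 − 7570 = −467 kJ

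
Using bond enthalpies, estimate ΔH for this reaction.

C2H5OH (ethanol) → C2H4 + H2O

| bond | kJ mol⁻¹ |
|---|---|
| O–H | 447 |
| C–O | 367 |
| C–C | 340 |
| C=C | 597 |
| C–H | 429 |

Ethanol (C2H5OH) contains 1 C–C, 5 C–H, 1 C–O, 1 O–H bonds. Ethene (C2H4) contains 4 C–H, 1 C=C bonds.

ΔH ≈ +92 kJ

Bonds broken (reactants):
  C–C: 1 × 340 = 340
  C–H: 5 × 429 = 2145
  C–O: 1 × 367 = 367
  O–H: 1 × 447 = 447
  Σ(broken) = 3299 kJ
Bonds formed (products):
  C–H: 4 × 429 = 1716
  C=C: 1 × 597 = 597
  O–H: 2 × 447 = 894
  Σ(formed) = 3207 kJ
ΔH = Σ(broken) − Σ(formed) = 3299 − 3207 = +92 kJ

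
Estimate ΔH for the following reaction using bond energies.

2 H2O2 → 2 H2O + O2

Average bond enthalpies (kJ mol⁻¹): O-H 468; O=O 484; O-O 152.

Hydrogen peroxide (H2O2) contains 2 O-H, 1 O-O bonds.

ΔH ≈ −180 kJ

Bonds broken (reactants):
  O-H: 4 × 468 = 1872
  O-O: 2 × 152 = 304
  Σ(broken) = 2176 kJ
Bonds formed (products):
  O-H: 4 × 468 = 1872
  O=O: 1 × 484 = 484
  Σ(formed) = 2356 kJ
ΔH = Σ(broken) − Σ(formed) = 2176 − 2356 = −180 kJ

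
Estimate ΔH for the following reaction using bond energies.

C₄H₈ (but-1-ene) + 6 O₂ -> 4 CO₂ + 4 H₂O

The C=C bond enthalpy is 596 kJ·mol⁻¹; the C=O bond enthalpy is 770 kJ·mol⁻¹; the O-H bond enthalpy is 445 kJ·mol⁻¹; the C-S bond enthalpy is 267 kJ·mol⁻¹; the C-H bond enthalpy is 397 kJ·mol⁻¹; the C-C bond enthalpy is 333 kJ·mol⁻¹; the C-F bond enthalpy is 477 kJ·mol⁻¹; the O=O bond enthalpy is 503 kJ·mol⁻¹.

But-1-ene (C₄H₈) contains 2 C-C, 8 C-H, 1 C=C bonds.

ΔH ≈ −2264 kJ

Bonds broken (reactants):
  C-C: 2 × 333 = 666
  C-H: 8 × 397 = 3176
  C=C: 1 × 596 = 596
  O=O: 6 × 503 = 3018
  Σ(broken) = 7456 kJ
Bonds formed (products):
  C=O: 8 × 770 = 6160
  O-H: 8 × 445 = 3560
  Σ(formed) = 9720 kJ
ΔH = Σ(broken) − Σ(formed) = 7456 − 9720 = −2264 kJ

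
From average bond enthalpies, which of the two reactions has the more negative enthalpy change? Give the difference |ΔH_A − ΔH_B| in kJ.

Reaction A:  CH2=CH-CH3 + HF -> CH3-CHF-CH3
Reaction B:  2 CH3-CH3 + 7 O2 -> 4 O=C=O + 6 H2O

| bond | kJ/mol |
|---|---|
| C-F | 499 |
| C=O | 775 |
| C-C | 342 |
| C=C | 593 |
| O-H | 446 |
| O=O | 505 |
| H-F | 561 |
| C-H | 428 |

Reaction B, by 2082 kJ

Reaction A:
  Bonds broken (reactants):
    C-C: 1 × 342 = 342
    C-H: 6 × 428 = 2568
    C=C: 1 × 593 = 593
    H-F: 1 × 561 = 561
    Σ(broken) = 4064 kJ
  Bonds formed (products):
    C-C: 2 × 342 = 684
    C-F: 1 × 499 = 499
    C-H: 7 × 428 = 2996
    Σ(formed) = 4179 kJ
  ΔH_A = 4064 − 4179 = −115 kJ
Reaction B:
  Bonds broken (reactants):
    C-C: 2 × 342 = 684
    C-H: 12 × 428 = 5136
    O=O: 7 × 505 = 3535
    Σ(broken) = 9355 kJ
  Bonds formed (products):
    C=O: 8 × 775 = 6200
    O-H: 12 × 446 = 5352
    Σ(formed) = 11552 kJ
  ΔH_B = 9355 − 11552 = −2197 kJ
ΔH_A − ΔH_B = +2082 kJ, so reaction B has the more negative ΔH; |ΔH_A − ΔH_B| = 2082 kJ.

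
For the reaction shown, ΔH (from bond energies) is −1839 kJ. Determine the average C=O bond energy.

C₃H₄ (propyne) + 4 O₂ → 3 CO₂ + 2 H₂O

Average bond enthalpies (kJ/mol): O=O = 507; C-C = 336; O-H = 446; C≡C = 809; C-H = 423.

D(C=O) ≈ 820 kJ/mol

Let D be the C=O bond energy.
Σ(broken) = 1×809 + 1×336 + 4×423 + 4×507 = 4865
Σ(formed) = 6×D + 4×446 = 1784 + 6D
ΔH = Σ(broken) − Σ(formed) = (4865) − (1784 + 6D) = +3081 − 6D
Setting this equal to −1839 kJ gives 6D = 4920, so D = 820 kJ/mol.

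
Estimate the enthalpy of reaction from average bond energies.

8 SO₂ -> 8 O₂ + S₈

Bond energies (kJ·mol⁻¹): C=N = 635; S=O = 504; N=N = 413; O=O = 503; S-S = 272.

Bonds broken (reactants):
  S=O: 16 × 504 = 8064
  Σ(broken) = 8064 kJ
Bonds formed (products):
  O=O: 8 × 503 = 4024
  S-S: 8 × 272 = 2176
  Σ(formed) = 6200 kJ
ΔH = Σ(broken) − Σ(formed) = 8064 − 6200 = +1864 kJ

ΔH ≈ +1864 kJ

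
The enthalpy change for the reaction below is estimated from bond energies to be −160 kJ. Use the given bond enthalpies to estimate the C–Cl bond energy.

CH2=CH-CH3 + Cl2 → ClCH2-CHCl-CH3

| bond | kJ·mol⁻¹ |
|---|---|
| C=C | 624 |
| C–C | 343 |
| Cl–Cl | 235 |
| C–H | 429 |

Let D be the C–Cl bond energy.
Σ(broken) = 1×343 + 6×429 + 1×624 + 1×235 = 3776
Σ(formed) = 2×343 + 2×D + 6×429 = 3260 + 2D
ΔH = Σ(broken) − Σ(formed) = (3776) − (3260 + 2D) = +516 − 2D
Setting this equal to −160 kJ gives 2D = 676, so D = 338 kJ/mol.

D(C–Cl) ≈ 338 kJ/mol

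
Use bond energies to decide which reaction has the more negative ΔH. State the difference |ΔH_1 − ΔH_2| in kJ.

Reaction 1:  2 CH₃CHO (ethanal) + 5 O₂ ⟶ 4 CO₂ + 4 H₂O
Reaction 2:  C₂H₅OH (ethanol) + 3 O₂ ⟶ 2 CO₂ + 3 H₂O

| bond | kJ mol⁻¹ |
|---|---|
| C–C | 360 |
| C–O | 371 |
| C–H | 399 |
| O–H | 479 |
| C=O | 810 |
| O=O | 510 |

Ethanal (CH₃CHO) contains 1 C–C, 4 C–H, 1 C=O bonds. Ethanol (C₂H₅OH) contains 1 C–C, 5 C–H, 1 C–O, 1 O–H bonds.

Reaction 1, by 851 kJ

Reaction 1:
  Bonds broken (reactants):
    C–C: 2 × 360 = 720
    C–H: 8 × 399 = 3192
    C=O: 2 × 810 = 1620
    O=O: 5 × 510 = 2550
    Σ(broken) = 8082 kJ
  Bonds formed (products):
    C=O: 8 × 810 = 6480
    O–H: 8 × 479 = 3832
    Σ(formed) = 10312 kJ
  ΔH_1 = 8082 − 10312 = −2230 kJ
Reaction 2:
  Bonds broken (reactants):
    C–C: 1 × 360 = 360
    C–H: 5 × 399 = 1995
    C–O: 1 × 371 = 371
    O–H: 1 × 479 = 479
    O=O: 3 × 510 = 1530
    Σ(broken) = 4735 kJ
  Bonds formed (products):
    C=O: 4 × 810 = 3240
    O–H: 6 × 479 = 2874
    Σ(formed) = 6114 kJ
  ΔH_2 = 4735 − 6114 = −1379 kJ
ΔH_1 − ΔH_2 = −851 kJ, so reaction 1 has the more negative ΔH; |ΔH_1 − ΔH_2| = 851 kJ.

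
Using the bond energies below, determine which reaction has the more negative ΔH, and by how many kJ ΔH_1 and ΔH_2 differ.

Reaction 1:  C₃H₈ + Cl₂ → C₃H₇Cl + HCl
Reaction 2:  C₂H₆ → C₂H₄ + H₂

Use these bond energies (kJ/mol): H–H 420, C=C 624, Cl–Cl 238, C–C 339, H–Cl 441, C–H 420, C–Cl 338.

Reaction 1, by 256 kJ

Reaction 1:
  Bonds broken (reactants):
    C–C: 2 × 339 = 678
    C–H: 8 × 420 = 3360
    Cl–Cl: 1 × 238 = 238
    Σ(broken) = 4276 kJ
  Bonds formed (products):
    C–C: 2 × 339 = 678
    C–Cl: 1 × 338 = 338
    C–H: 7 × 420 = 2940
    H–Cl: 1 × 441 = 441
    Σ(formed) = 4397 kJ
  ΔH_1 = 4276 − 4397 = −121 kJ
Reaction 2:
  Bonds broken (reactants):
    C–C: 1 × 339 = 339
    C–H: 6 × 420 = 2520
    Σ(broken) = 2859 kJ
  Bonds formed (products):
    C–H: 4 × 420 = 1680
    C=C: 1 × 624 = 624
    H–H: 1 × 420 = 420
    Σ(formed) = 2724 kJ
  ΔH_2 = 2859 − 2724 = +135 kJ
ΔH_1 − ΔH_2 = −256 kJ, so reaction 1 has the more negative ΔH; |ΔH_1 − ΔH_2| = 256 kJ.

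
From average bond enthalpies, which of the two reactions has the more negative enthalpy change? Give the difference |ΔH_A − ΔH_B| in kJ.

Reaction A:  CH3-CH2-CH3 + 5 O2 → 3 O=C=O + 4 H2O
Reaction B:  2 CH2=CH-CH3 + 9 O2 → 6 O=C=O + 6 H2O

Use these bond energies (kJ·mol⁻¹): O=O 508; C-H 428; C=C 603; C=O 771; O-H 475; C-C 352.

Reaction A:
  Bonds broken (reactants):
    C-C: 2 × 352 = 704
    C-H: 8 × 428 = 3424
    O=O: 5 × 508 = 2540
    Σ(broken) = 6668 kJ
  Bonds formed (products):
    C=O: 6 × 771 = 4626
    O-H: 8 × 475 = 3800
    Σ(formed) = 8426 kJ
  ΔH_A = 6668 − 8426 = −1758 kJ
Reaction B:
  Bonds broken (reactants):
    C-C: 2 × 352 = 704
    C-H: 12 × 428 = 5136
    C=C: 2 × 603 = 1206
    O=O: 9 × 508 = 4572
    Σ(broken) = 11618 kJ
  Bonds formed (products):
    C=O: 12 × 771 = 9252
    O-H: 12 × 475 = 5700
    Σ(formed) = 14952 kJ
  ΔH_B = 11618 − 14952 = −3334 kJ
ΔH_A − ΔH_B = +1576 kJ, so reaction B has the more negative ΔH; |ΔH_A − ΔH_B| = 1576 kJ.

Reaction B, by 1576 kJ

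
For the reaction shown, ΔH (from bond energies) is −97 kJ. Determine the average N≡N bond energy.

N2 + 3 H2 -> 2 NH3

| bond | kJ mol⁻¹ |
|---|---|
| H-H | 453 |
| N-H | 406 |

Let D be the N≡N bond energy.
Σ(broken) = 3×453 + 1×D = 1359 + D
Σ(formed) = 6×406 = 2436
ΔH = Σ(broken) − Σ(formed) = (1359 + D) − (2436) = −1077 + D
Setting this equal to −97 kJ gives D = 980 kJ/mol.

D(N≡N) ≈ 980 kJ/mol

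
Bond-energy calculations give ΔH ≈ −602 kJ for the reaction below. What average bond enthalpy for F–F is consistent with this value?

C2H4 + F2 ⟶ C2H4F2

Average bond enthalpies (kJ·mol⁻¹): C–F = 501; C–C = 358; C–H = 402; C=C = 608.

Let D be the F–F bond energy.
Σ(broken) = 4×402 + 1×608 + 1×D = 2216 + D
Σ(formed) = 1×358 + 2×501 + 4×402 = 2968
ΔH = Σ(broken) − Σ(formed) = (2216 + D) − (2968) = −752 + D
Setting this equal to −602 kJ gives D = 150 kJ/mol.

D(F–F) ≈ 150 kJ/mol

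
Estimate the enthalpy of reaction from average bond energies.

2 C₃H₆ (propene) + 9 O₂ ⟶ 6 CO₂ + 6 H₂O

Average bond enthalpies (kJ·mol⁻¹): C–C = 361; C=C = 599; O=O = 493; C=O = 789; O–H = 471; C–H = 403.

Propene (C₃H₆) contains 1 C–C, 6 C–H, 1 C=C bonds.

ΔH ≈ −3927 kJ

Bonds broken (reactants):
  C–C: 2 × 361 = 722
  C–H: 12 × 403 = 4836
  C=C: 2 × 599 = 1198
  O=O: 9 × 493 = 4437
  Σ(broken) = 11193 kJ
Bonds formed (products):
  C=O: 12 × 789 = 9468
  O–H: 12 × 471 = 5652
  Σ(formed) = 15120 kJ
ΔH = Σ(broken) − Σ(formed) = 11193 − 15120 = −3927 kJ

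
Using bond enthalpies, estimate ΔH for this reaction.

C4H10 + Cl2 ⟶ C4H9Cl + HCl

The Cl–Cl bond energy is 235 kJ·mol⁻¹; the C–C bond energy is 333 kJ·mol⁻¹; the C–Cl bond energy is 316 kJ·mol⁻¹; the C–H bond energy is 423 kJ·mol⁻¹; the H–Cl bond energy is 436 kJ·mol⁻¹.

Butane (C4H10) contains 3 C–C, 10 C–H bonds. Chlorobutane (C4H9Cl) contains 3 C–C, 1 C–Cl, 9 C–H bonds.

Bonds broken (reactants):
  C–C: 3 × 333 = 999
  C–H: 10 × 423 = 4230
  Cl–Cl: 1 × 235 = 235
  Σ(broken) = 5464 kJ
Bonds formed (products):
  C–C: 3 × 333 = 999
  C–Cl: 1 × 316 = 316
  C–H: 9 × 423 = 3807
  H–Cl: 1 × 436 = 436
  Σ(formed) = 5558 kJ
ΔH = Σ(broken) − Σ(formed) = 5464 − 5558 = −94 kJ

ΔH ≈ −94 kJ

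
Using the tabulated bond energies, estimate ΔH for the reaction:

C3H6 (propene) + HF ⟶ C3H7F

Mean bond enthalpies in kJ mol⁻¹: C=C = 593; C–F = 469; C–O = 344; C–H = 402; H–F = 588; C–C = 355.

ΔH ≈ −45 kJ

Bonds broken (reactants):
  C–C: 1 × 355 = 355
  C–H: 6 × 402 = 2412
  C=C: 1 × 593 = 593
  H–F: 1 × 588 = 588
  Σ(broken) = 3948 kJ
Bonds formed (products):
  C–C: 2 × 355 = 710
  C–F: 1 × 469 = 469
  C–H: 7 × 402 = 2814
  Σ(formed) = 3993 kJ
ΔH = Σ(broken) − Σ(formed) = 3948 − 3993 = −45 kJ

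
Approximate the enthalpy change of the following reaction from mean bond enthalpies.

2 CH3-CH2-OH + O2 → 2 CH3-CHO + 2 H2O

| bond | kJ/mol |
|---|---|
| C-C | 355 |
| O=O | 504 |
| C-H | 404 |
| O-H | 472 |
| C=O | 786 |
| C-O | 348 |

Bonds broken (reactants):
  C-C: 2 × 355 = 710
  C-H: 10 × 404 = 4040
  C-O: 2 × 348 = 696
  O-H: 2 × 472 = 944
  O=O: 1 × 504 = 504
  Σ(broken) = 6894 kJ
Bonds formed (products):
  C-C: 2 × 355 = 710
  C-H: 8 × 404 = 3232
  C=O: 2 × 786 = 1572
  O-H: 4 × 472 = 1888
  Σ(formed) = 7402 kJ
ΔH = Σ(broken) − Σ(formed) = 6894 − 7402 = −508 kJ

ΔH ≈ −508 kJ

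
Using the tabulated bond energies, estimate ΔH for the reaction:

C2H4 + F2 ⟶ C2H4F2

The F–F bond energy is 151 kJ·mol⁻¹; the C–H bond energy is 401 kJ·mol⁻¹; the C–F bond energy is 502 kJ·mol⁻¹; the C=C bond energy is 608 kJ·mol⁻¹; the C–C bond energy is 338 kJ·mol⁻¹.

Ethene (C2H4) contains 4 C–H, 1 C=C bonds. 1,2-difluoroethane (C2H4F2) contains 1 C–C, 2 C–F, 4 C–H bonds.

ΔH ≈ −583 kJ

Bonds broken (reactants):
  C–H: 4 × 401 = 1604
  C=C: 1 × 608 = 608
  F–F: 1 × 151 = 151
  Σ(broken) = 2363 kJ
Bonds formed (products):
  C–C: 1 × 338 = 338
  C–F: 2 × 502 = 1004
  C–H: 4 × 401 = 1604
  Σ(formed) = 2946 kJ
ΔH = Σ(broken) − Σ(formed) = 2363 − 2946 = −583 kJ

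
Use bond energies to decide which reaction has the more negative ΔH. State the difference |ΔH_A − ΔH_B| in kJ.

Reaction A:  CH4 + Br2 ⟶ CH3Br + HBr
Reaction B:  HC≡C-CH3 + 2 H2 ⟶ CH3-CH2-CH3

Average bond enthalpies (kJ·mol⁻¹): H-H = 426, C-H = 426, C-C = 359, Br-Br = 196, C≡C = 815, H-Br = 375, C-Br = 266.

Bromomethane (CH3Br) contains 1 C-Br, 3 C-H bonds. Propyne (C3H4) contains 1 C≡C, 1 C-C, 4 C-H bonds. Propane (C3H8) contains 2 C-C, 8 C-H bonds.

Reaction A:
  Bonds broken (reactants):
    Br-Br: 1 × 196 = 196
    C-H: 4 × 426 = 1704
    Σ(broken) = 1900 kJ
  Bonds formed (products):
    C-Br: 1 × 266 = 266
    C-H: 3 × 426 = 1278
    H-Br: 1 × 375 = 375
    Σ(formed) = 1919 kJ
  ΔH_A = 1900 − 1919 = −19 kJ
Reaction B:
  Bonds broken (reactants):
    C≡C: 1 × 815 = 815
    C-C: 1 × 359 = 359
    C-H: 4 × 426 = 1704
    H-H: 2 × 426 = 852
    Σ(broken) = 3730 kJ
  Bonds formed (products):
    C-C: 2 × 359 = 718
    C-H: 8 × 426 = 3408
    Σ(formed) = 4126 kJ
  ΔH_B = 3730 − 4126 = −396 kJ
ΔH_A − ΔH_B = +377 kJ, so reaction B has the more negative ΔH; |ΔH_A − ΔH_B| = 377 kJ.

Reaction B, by 377 kJ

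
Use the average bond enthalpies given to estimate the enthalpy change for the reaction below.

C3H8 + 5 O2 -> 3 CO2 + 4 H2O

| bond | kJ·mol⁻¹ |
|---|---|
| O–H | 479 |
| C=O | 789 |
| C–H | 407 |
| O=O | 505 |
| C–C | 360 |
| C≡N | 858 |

Bonds broken (reactants):
  C–C: 2 × 360 = 720
  C–H: 8 × 407 = 3256
  O=O: 5 × 505 = 2525
  Σ(broken) = 6501 kJ
Bonds formed (products):
  C=O: 6 × 789 = 4734
  O–H: 8 × 479 = 3832
  Σ(formed) = 8566 kJ
ΔH = Σ(broken) − Σ(formed) = 6501 − 8566 = −2065 kJ

ΔH ≈ −2065 kJ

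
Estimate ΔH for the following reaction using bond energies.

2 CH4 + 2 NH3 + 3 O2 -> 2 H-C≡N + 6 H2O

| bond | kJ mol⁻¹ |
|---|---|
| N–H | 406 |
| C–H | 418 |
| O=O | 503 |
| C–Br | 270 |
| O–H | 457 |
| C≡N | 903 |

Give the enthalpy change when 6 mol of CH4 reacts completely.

Bonds broken (reactants):
  C–H: 8 × 418 = 3344
  N–H: 6 × 406 = 2436
  O=O: 3 × 503 = 1509
  Σ(broken) = 7289 kJ
Bonds formed (products):
  C≡N: 2 × 903 = 1806
  C–H: 2 × 418 = 836
  O–H: 12 × 457 = 5484
  Σ(formed) = 8126 kJ
ΔH = Σ(broken) − Σ(formed) = 7289 − 8126 = −837 kJ
For 3× the reaction as written: 3 × (−837) = −2511 kJ

ΔH = −2511 kJ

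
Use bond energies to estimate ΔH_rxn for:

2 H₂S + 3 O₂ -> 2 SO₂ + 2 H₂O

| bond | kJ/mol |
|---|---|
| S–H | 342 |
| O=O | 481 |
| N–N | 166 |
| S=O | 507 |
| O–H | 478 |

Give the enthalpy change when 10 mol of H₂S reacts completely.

ΔH = −5645 kJ

Bonds broken (reactants):
  O=O: 3 × 481 = 1443
  S–H: 4 × 342 = 1368
  Σ(broken) = 2811 kJ
Bonds formed (products):
  O–H: 4 × 478 = 1912
  S=O: 4 × 507 = 2028
  Σ(formed) = 3940 kJ
ΔH = Σ(broken) − Σ(formed) = 2811 − 3940 = −1129 kJ
For 5× the reaction as written: 5 × (−1129) = −5645 kJ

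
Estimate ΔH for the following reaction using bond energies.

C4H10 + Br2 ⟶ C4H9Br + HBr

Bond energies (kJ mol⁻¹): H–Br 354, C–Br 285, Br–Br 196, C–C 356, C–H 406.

Bonds broken (reactants):
  Br–Br: 1 × 196 = 196
  C–C: 3 × 356 = 1068
  C–H: 10 × 406 = 4060
  Σ(broken) = 5324 kJ
Bonds formed (products):
  C–Br: 1 × 285 = 285
  C–C: 3 × 356 = 1068
  C–H: 9 × 406 = 3654
  H–Br: 1 × 354 = 354
  Σ(formed) = 5361 kJ
ΔH = Σ(broken) − Σ(formed) = 5324 − 5361 = −37 kJ

ΔH ≈ −37 kJ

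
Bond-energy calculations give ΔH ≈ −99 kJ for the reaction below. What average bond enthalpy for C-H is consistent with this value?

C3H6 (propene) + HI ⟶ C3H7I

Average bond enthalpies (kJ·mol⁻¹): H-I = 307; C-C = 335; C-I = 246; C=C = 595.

D(C-H) ≈ 420 kJ/mol

Let D be the C-H bond energy.
Σ(broken) = 1×335 + 6×D + 1×595 + 1×307 = 1237 + 6D
Σ(formed) = 2×335 + 7×D + 1×246 = 916 + 7D
ΔH = Σ(broken) − Σ(formed) = (1237 + 6D) − (916 + 7D) = +321 − D
Setting this equal to −99 kJ gives D = 420 kJ/mol.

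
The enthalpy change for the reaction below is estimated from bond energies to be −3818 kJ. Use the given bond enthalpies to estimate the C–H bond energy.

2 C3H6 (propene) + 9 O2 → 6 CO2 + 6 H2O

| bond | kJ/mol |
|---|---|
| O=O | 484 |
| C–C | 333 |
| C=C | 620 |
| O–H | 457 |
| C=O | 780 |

D(C–H) ≈ 397 kJ/mol

Let D be the C–H bond energy.
Σ(broken) = 2×333 + 12×D + 2×620 + 9×484 = 6262 + 12D
Σ(formed) = 12×780 + 12×457 = 14844
ΔH = Σ(broken) − Σ(formed) = (6262 + 12D) − (14844) = −8582 + 12D
Setting this equal to −3818 kJ gives 12D = 4764, so D = 397 kJ/mol.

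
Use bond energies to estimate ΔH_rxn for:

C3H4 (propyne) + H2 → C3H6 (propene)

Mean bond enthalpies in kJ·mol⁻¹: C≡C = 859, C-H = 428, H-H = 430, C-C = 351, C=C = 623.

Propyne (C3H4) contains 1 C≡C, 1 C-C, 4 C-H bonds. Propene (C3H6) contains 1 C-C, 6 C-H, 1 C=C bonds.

ΔH ≈ −190 kJ

Bonds broken (reactants):
  C≡C: 1 × 859 = 859
  C-C: 1 × 351 = 351
  C-H: 4 × 428 = 1712
  H-H: 1 × 430 = 430
  Σ(broken) = 3352 kJ
Bonds formed (products):
  C-C: 1 × 351 = 351
  C-H: 6 × 428 = 2568
  C=C: 1 × 623 = 623
  Σ(formed) = 3542 kJ
ΔH = Σ(broken) − Σ(formed) = 3352 − 3542 = −190 kJ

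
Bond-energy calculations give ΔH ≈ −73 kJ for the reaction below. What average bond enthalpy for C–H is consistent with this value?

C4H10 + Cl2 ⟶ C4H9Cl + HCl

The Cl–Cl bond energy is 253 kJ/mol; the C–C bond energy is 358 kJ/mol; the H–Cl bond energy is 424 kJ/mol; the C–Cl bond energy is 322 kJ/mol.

Let D be the C–H bond energy.
Σ(broken) = 3×358 + 10×D + 1×253 = 1327 + 10D
Σ(formed) = 3×358 + 1×322 + 9×D + 1×424 = 1820 + 9D
ΔH = Σ(broken) − Σ(formed) = (1327 + 10D) − (1820 + 9D) = −493 + D
Setting this equal to −73 kJ gives D = 420 kJ/mol.

D(C–H) ≈ 420 kJ/mol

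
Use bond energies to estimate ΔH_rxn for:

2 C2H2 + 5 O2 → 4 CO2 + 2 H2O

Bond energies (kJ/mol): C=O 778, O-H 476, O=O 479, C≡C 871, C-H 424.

ΔH ≈ −2295 kJ

Bonds broken (reactants):
  C≡C: 2 × 871 = 1742
  C-H: 4 × 424 = 1696
  O=O: 5 × 479 = 2395
  Σ(broken) = 5833 kJ
Bonds formed (products):
  C=O: 8 × 778 = 6224
  O-H: 4 × 476 = 1904
  Σ(formed) = 8128 kJ
ΔH = Σ(broken) − Σ(formed) = 5833 − 8128 = −2295 kJ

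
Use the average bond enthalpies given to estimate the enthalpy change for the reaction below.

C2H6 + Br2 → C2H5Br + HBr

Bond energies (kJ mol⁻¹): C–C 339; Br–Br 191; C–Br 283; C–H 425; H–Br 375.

Bonds broken (reactants):
  Br–Br: 1 × 191 = 191
  C–C: 1 × 339 = 339
  C–H: 6 × 425 = 2550
  Σ(broken) = 3080 kJ
Bonds formed (products):
  C–Br: 1 × 283 = 283
  C–C: 1 × 339 = 339
  C–H: 5 × 425 = 2125
  H–Br: 1 × 375 = 375
  Σ(formed) = 3122 kJ
ΔH = Σ(broken) − Σ(formed) = 3080 − 3122 = −42 kJ

ΔH ≈ −42 kJ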